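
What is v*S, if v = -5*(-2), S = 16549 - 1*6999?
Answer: 95500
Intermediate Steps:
S = 9550 (S = 16549 - 6999 = 9550)
v = 10
v*S = 10*9550 = 95500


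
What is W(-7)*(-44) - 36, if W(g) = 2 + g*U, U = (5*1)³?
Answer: 38376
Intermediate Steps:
U = 125 (U = 5³ = 125)
W(g) = 2 + 125*g (W(g) = 2 + g*125 = 2 + 125*g)
W(-7)*(-44) - 36 = (2 + 125*(-7))*(-44) - 36 = (2 - 875)*(-44) - 36 = -873*(-44) - 36 = 38412 - 36 = 38376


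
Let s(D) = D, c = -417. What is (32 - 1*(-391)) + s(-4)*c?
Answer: 2091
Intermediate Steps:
(32 - 1*(-391)) + s(-4)*c = (32 - 1*(-391)) - 4*(-417) = (32 + 391) + 1668 = 423 + 1668 = 2091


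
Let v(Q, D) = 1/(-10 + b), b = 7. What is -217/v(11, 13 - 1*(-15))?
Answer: 651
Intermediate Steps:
v(Q, D) = -⅓ (v(Q, D) = 1/(-10 + 7) = 1/(-3) = -⅓)
-217/v(11, 13 - 1*(-15)) = -217/(-⅓) = -217*(-3) = 651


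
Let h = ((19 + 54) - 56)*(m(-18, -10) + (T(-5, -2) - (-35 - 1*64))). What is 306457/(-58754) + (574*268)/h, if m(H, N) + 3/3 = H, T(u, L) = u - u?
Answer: 269420744/2497045 ≈ 107.90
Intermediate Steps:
T(u, L) = 0
m(H, N) = -1 + H
h = 1360 (h = ((19 + 54) - 56)*((-1 - 18) + (0 - (-35 - 1*64))) = (73 - 56)*(-19 + (0 - (-35 - 64))) = 17*(-19 + (0 - 1*(-99))) = 17*(-19 + (0 + 99)) = 17*(-19 + 99) = 17*80 = 1360)
306457/(-58754) + (574*268)/h = 306457/(-58754) + (574*268)/1360 = 306457*(-1/58754) + 153832*(1/1360) = -306457/58754 + 19229/170 = 269420744/2497045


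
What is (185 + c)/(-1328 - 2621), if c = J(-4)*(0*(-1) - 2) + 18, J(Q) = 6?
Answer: -191/3949 ≈ -0.048367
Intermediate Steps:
c = 6 (c = 6*(0*(-1) - 2) + 18 = 6*(0 - 2) + 18 = 6*(-2) + 18 = -12 + 18 = 6)
(185 + c)/(-1328 - 2621) = (185 + 6)/(-1328 - 2621) = 191/(-3949) = 191*(-1/3949) = -191/3949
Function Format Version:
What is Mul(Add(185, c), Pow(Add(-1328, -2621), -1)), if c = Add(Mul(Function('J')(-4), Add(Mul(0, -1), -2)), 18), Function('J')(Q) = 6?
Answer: Rational(-191, 3949) ≈ -0.048367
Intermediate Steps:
c = 6 (c = Add(Mul(6, Add(Mul(0, -1), -2)), 18) = Add(Mul(6, Add(0, -2)), 18) = Add(Mul(6, -2), 18) = Add(-12, 18) = 6)
Mul(Add(185, c), Pow(Add(-1328, -2621), -1)) = Mul(Add(185, 6), Pow(Add(-1328, -2621), -1)) = Mul(191, Pow(-3949, -1)) = Mul(191, Rational(-1, 3949)) = Rational(-191, 3949)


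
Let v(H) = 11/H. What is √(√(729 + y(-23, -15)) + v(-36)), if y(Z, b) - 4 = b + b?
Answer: √(-11 + 36*√703)/6 ≈ 5.1194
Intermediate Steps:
y(Z, b) = 4 + 2*b (y(Z, b) = 4 + (b + b) = 4 + 2*b)
√(√(729 + y(-23, -15)) + v(-36)) = √(√(729 + (4 + 2*(-15))) + 11/(-36)) = √(√(729 + (4 - 30)) + 11*(-1/36)) = √(√(729 - 26) - 11/36) = √(√703 - 11/36) = √(-11/36 + √703)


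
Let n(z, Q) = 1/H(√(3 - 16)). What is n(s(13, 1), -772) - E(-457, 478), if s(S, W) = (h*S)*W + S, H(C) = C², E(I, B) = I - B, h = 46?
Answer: 12154/13 ≈ 934.92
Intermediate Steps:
s(S, W) = S + 46*S*W (s(S, W) = (46*S)*W + S = 46*S*W + S = S + 46*S*W)
n(z, Q) = -1/13 (n(z, Q) = 1/((√(3 - 16))²) = 1/((√(-13))²) = 1/((I*√13)²) = 1/(-13) = -1/13)
n(s(13, 1), -772) - E(-457, 478) = -1/13 - (-457 - 1*478) = -1/13 - (-457 - 478) = -1/13 - 1*(-935) = -1/13 + 935 = 12154/13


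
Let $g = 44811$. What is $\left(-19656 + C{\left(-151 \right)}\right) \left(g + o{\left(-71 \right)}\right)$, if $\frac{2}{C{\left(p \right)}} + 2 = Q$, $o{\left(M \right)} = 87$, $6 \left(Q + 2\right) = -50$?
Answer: $- \frac{32653327644}{37} \approx -8.8252 \cdot 10^{8}$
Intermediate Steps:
$Q = - \frac{31}{3}$ ($Q = -2 + \frac{1}{6} \left(-50\right) = -2 - \frac{25}{3} = - \frac{31}{3} \approx -10.333$)
$C{\left(p \right)} = - \frac{6}{37}$ ($C{\left(p \right)} = \frac{2}{-2 - \frac{31}{3}} = \frac{2}{- \frac{37}{3}} = 2 \left(- \frac{3}{37}\right) = - \frac{6}{37}$)
$\left(-19656 + C{\left(-151 \right)}\right) \left(g + o{\left(-71 \right)}\right) = \left(-19656 - \frac{6}{37}\right) \left(44811 + 87\right) = \left(- \frac{727278}{37}\right) 44898 = - \frac{32653327644}{37}$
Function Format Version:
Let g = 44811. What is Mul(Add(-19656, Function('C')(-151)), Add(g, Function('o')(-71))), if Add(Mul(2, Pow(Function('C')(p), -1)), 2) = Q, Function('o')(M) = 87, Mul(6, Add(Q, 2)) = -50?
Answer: Rational(-32653327644, 37) ≈ -8.8252e+8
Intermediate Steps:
Q = Rational(-31, 3) (Q = Add(-2, Mul(Rational(1, 6), -50)) = Add(-2, Rational(-25, 3)) = Rational(-31, 3) ≈ -10.333)
Function('C')(p) = Rational(-6, 37) (Function('C')(p) = Mul(2, Pow(Add(-2, Rational(-31, 3)), -1)) = Mul(2, Pow(Rational(-37, 3), -1)) = Mul(2, Rational(-3, 37)) = Rational(-6, 37))
Mul(Add(-19656, Function('C')(-151)), Add(g, Function('o')(-71))) = Mul(Add(-19656, Rational(-6, 37)), Add(44811, 87)) = Mul(Rational(-727278, 37), 44898) = Rational(-32653327644, 37)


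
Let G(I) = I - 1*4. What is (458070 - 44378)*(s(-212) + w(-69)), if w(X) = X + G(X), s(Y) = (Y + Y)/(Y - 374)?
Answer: -17124366648/293 ≈ -5.8445e+7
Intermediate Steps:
G(I) = -4 + I (G(I) = I - 4 = -4 + I)
s(Y) = 2*Y/(-374 + Y) (s(Y) = (2*Y)/(-374 + Y) = 2*Y/(-374 + Y))
w(X) = -4 + 2*X (w(X) = X + (-4 + X) = -4 + 2*X)
(458070 - 44378)*(s(-212) + w(-69)) = (458070 - 44378)*(2*(-212)/(-374 - 212) + (-4 + 2*(-69))) = 413692*(2*(-212)/(-586) + (-4 - 138)) = 413692*(2*(-212)*(-1/586) - 142) = 413692*(212/293 - 142) = 413692*(-41394/293) = -17124366648/293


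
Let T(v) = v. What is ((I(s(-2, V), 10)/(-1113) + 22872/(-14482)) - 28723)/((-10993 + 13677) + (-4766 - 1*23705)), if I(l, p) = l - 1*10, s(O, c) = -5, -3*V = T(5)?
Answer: 77165989704/69274480457 ≈ 1.1139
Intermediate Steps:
V = -5/3 (V = -1/3*5 = -5/3 ≈ -1.6667)
I(l, p) = -10 + l (I(l, p) = l - 10 = -10 + l)
((I(s(-2, V), 10)/(-1113) + 22872/(-14482)) - 28723)/((-10993 + 13677) + (-4766 - 1*23705)) = (((-10 - 5)/(-1113) + 22872/(-14482)) - 28723)/((-10993 + 13677) + (-4766 - 1*23705)) = ((-15*(-1/1113) + 22872*(-1/14482)) - 28723)/(2684 + (-4766 - 23705)) = ((5/371 - 11436/7241) - 28723)/(2684 - 28471) = (-4206551/2686411 - 28723)/(-25787) = -77165989704/2686411*(-1/25787) = 77165989704/69274480457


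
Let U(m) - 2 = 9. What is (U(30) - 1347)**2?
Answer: 1784896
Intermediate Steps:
U(m) = 11 (U(m) = 2 + 9 = 11)
(U(30) - 1347)**2 = (11 - 1347)**2 = (-1336)**2 = 1784896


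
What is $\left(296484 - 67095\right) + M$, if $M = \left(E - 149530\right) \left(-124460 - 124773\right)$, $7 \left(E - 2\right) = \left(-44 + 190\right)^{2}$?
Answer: $\frac{255560139263}{7} \approx 3.6509 \cdot 10^{10}$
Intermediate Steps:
$E = \frac{21330}{7}$ ($E = 2 + \frac{\left(-44 + 190\right)^{2}}{7} = 2 + \frac{146^{2}}{7} = 2 + \frac{1}{7} \cdot 21316 = 2 + \frac{21316}{7} = \frac{21330}{7} \approx 3047.1$)
$M = \frac{255558533540}{7}$ ($M = \left(\frac{21330}{7} - 149530\right) \left(-124460 - 124773\right) = \left(- \frac{1025380}{7}\right) \left(-249233\right) = \frac{255558533540}{7} \approx 3.6508 \cdot 10^{10}$)
$\left(296484 - 67095\right) + M = \left(296484 - 67095\right) + \frac{255558533540}{7} = 229389 + \frac{255558533540}{7} = \frac{255560139263}{7}$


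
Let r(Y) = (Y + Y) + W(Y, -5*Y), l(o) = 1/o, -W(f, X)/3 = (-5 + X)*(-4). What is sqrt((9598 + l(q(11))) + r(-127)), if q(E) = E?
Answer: sqrt(2045395)/11 ≈ 130.02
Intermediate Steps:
W(f, X) = -60 + 12*X (W(f, X) = -3*(-5 + X)*(-4) = -3*(20 - 4*X) = -60 + 12*X)
r(Y) = -60 - 58*Y (r(Y) = (Y + Y) + (-60 + 12*(-5*Y)) = 2*Y + (-60 - 60*Y) = -60 - 58*Y)
sqrt((9598 + l(q(11))) + r(-127)) = sqrt((9598 + 1/11) + (-60 - 58*(-127))) = sqrt((9598 + 1/11) + (-60 + 7366)) = sqrt(105579/11 + 7306) = sqrt(185945/11) = sqrt(2045395)/11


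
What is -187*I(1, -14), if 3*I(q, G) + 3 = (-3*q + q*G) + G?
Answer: 6358/3 ≈ 2119.3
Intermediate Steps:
I(q, G) = -1 - q + G/3 + G*q/3 (I(q, G) = -1 + ((-3*q + q*G) + G)/3 = -1 + ((-3*q + G*q) + G)/3 = -1 + (G - 3*q + G*q)/3 = -1 + (-q + G/3 + G*q/3) = -1 - q + G/3 + G*q/3)
-187*I(1, -14) = -187*(-1 - 1*1 + (⅓)*(-14) + (⅓)*(-14)*1) = -187*(-1 - 1 - 14/3 - 14/3) = -187*(-34/3) = 6358/3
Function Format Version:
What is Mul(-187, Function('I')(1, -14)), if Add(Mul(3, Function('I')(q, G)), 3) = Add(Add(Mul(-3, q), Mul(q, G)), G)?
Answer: Rational(6358, 3) ≈ 2119.3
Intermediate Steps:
Function('I')(q, G) = Add(-1, Mul(-1, q), Mul(Rational(1, 3), G), Mul(Rational(1, 3), G, q)) (Function('I')(q, G) = Add(-1, Mul(Rational(1, 3), Add(Add(Mul(-3, q), Mul(q, G)), G))) = Add(-1, Mul(Rational(1, 3), Add(Add(Mul(-3, q), Mul(G, q)), G))) = Add(-1, Mul(Rational(1, 3), Add(G, Mul(-3, q), Mul(G, q)))) = Add(-1, Add(Mul(-1, q), Mul(Rational(1, 3), G), Mul(Rational(1, 3), G, q))) = Add(-1, Mul(-1, q), Mul(Rational(1, 3), G), Mul(Rational(1, 3), G, q)))
Mul(-187, Function('I')(1, -14)) = Mul(-187, Add(-1, Mul(-1, 1), Mul(Rational(1, 3), -14), Mul(Rational(1, 3), -14, 1))) = Mul(-187, Add(-1, -1, Rational(-14, 3), Rational(-14, 3))) = Mul(-187, Rational(-34, 3)) = Rational(6358, 3)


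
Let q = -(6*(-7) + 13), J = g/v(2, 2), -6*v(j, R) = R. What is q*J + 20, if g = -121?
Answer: 10547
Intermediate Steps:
v(j, R) = -R/6
J = 363 (J = -121/((-1/6*2)) = -121/(-1/3) = -121*(-3) = 363)
q = 29 (q = -(-42 + 13) = -1*(-29) = 29)
q*J + 20 = 29*363 + 20 = 10527 + 20 = 10547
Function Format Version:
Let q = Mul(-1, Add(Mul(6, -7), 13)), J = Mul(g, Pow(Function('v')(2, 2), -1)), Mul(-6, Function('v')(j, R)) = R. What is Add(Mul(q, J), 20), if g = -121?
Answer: 10547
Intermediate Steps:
Function('v')(j, R) = Mul(Rational(-1, 6), R)
J = 363 (J = Mul(-121, Pow(Mul(Rational(-1, 6), 2), -1)) = Mul(-121, Pow(Rational(-1, 3), -1)) = Mul(-121, -3) = 363)
q = 29 (q = Mul(-1, Add(-42, 13)) = Mul(-1, -29) = 29)
Add(Mul(q, J), 20) = Add(Mul(29, 363), 20) = Add(10527, 20) = 10547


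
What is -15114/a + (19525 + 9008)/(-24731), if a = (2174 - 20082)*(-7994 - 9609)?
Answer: -408861838983/354366591502 ≈ -1.1538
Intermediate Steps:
a = 315234524 (a = -17908*(-17603) = 315234524)
-15114/a + (19525 + 9008)/(-24731) = -15114/315234524 + (19525 + 9008)/(-24731) = -15114*1/315234524 + 28533*(-1/24731) = -687/14328842 - 28533/24731 = -408861838983/354366591502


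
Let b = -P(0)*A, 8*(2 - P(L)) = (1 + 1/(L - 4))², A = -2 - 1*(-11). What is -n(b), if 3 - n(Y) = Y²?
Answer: 4892577/16384 ≈ 298.62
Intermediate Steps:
A = 9 (A = -2 + 11 = 9)
P(L) = 2 - (1 + 1/(-4 + L))²/8 (P(L) = 2 - (1 + 1/(L - 4))²/8 = 2 - (1 + 1/(-4 + L))²/8)
b = -2223/128 (b = -(2 - (-3 + 0)²/(8*(-4 + 0)²))*9 = -(2 - ⅛*(-3)²/(-4)²)*9 = -(2 - ⅛*1/16*9)*9 = -(2 - 9/128)*9 = -247*9/128 = -1*2223/128 = -2223/128 ≈ -17.367)
n(Y) = 3 - Y²
-n(b) = -(3 - (-2223/128)²) = -(3 - 1*4941729/16384) = -(3 - 4941729/16384) = -1*(-4892577/16384) = 4892577/16384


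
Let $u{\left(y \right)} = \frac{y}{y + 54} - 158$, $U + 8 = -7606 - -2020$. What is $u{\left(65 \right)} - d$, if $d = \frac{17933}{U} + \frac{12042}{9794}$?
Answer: $- \frac{506835733053}{3259864342} \approx -155.48$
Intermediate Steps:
$U = -5594$ ($U = -8 - 5586 = -5594$)
$u{\left(y \right)} = -158 + \frac{y}{54 + y}$ ($u{\left(y \right)} = \frac{y}{54 + y} - 158 = -158 + \frac{y}{54 + y}$)
$d = - \frac{54136427}{27393818}$ ($d = \frac{17933}{-5594} + \frac{12042}{9794} = 17933 \left(- \frac{1}{5594}\right) + 12042 \cdot \frac{1}{9794} = - \frac{17933}{5594} + \frac{6021}{4897} = - \frac{54136427}{27393818} \approx -1.9762$)
$u{\left(65 \right)} - d = \frac{-8532 - 10205}{54 + 65} - - \frac{54136427}{27393818} = \frac{-8532 - 10205}{119} + \frac{54136427}{27393818} = \frac{1}{119} \left(-18737\right) + \frac{54136427}{27393818} = - \frac{18737}{119} + \frac{54136427}{27393818} = - \frac{506835733053}{3259864342}$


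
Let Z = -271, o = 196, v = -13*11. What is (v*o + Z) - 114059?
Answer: -142358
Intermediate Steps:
v = -143
(v*o + Z) - 114059 = (-143*196 - 271) - 114059 = (-28028 - 271) - 114059 = -28299 - 114059 = -142358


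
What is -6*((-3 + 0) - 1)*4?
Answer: 96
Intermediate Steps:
-6*((-3 + 0) - 1)*4 = -6*(-3 - 1)*4 = -(-24)*4 = -6*(-16) = 96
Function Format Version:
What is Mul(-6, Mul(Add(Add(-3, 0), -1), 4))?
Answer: 96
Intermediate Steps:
Mul(-6, Mul(Add(Add(-3, 0), -1), 4)) = Mul(-6, Mul(Add(-3, -1), 4)) = Mul(-6, Mul(-4, 4)) = Mul(-6, -16) = 96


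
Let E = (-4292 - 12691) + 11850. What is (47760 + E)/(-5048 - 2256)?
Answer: -42627/7304 ≈ -5.8361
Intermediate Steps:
E = -5133 (E = -16983 + 11850 = -5133)
(47760 + E)/(-5048 - 2256) = (47760 - 5133)/(-5048 - 2256) = 42627/(-7304) = 42627*(-1/7304) = -42627/7304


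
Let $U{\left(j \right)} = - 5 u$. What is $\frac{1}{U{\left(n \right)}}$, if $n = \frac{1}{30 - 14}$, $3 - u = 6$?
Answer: $\frac{1}{15} \approx 0.066667$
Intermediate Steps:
$u = -3$ ($u = 3 - 6 = -3$)
$n = \frac{1}{16} \approx 0.0625$
$U{\left(j \right)} = 15$ ($U{\left(j \right)} = \left(-5\right) \left(-3\right) = 15$)
$\frac{1}{U{\left(n \right)}} = \frac{1}{15}$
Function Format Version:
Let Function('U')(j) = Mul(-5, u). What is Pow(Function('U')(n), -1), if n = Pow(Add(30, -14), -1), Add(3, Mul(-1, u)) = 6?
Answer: Rational(1, 15) ≈ 0.066667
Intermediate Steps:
u = -3 (u = Add(3, Mul(-1, 6)) = Add(3, -6) = -3)
n = Rational(1, 16) (n = Pow(16, -1) = Rational(1, 16) ≈ 0.062500)
Function('U')(j) = 15 (Function('U')(j) = Mul(-5, -3) = 15)
Pow(Function('U')(n), -1) = Pow(15, -1) = Rational(1, 15)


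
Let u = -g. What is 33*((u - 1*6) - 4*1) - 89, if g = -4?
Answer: -287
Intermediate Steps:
u = 4 (u = -1*(-4) = 4)
33*((u - 1*6) - 4*1) - 89 = 33*((4 - 1*6) - 4*1) - 89 = 33*((4 - 6) - 4) - 89 = 33*(-2 - 4) - 89 = 33*(-6) - 89 = -198 - 89 = -287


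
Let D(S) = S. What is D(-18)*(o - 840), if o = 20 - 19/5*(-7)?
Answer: 71406/5 ≈ 14281.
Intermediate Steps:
o = 233/5 (o = 20 - 19*1/5*(-7) = 20 - 19/5*(-7) = 20 + 133/5 = 233/5 ≈ 46.600)
D(-18)*(o - 840) = -18*(233/5 - 840) = -18*(-3967/5) = 71406/5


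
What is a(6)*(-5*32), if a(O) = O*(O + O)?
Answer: -11520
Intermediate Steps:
a(O) = 2*O² (a(O) = O*(2*O) = 2*O²)
a(6)*(-5*32) = (2*6²)*(-5*32) = (2*36)*(-160) = 72*(-160) = -11520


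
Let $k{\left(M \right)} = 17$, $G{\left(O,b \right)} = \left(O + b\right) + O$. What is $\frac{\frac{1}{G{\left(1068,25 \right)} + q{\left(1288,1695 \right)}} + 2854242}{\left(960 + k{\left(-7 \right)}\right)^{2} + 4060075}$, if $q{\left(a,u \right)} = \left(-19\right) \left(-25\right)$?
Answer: $\frac{7523781913}{13218496144} \approx 0.56919$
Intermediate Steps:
$G{\left(O,b \right)} = b + 2 O$
$q{\left(a,u \right)} = 475$
$\frac{\frac{1}{G{\left(1068,25 \right)} + q{\left(1288,1695 \right)}} + 2854242}{\left(960 + k{\left(-7 \right)}\right)^{2} + 4060075} = \frac{\frac{1}{\left(25 + 2 \cdot 1068\right) + 475} + 2854242}{\left(960 + 17\right)^{2} + 4060075} = \frac{\frac{1}{\left(25 + 2136\right) + 475} + 2854242}{977^{2} + 4060075} = \frac{\frac{1}{2161 + 475} + 2854242}{954529 + 4060075} = \frac{\frac{1}{2636} + 2854242}{5014604} = \left(\frac{1}{2636} + 2854242\right) \frac{1}{5014604} = \frac{7523781913}{2636} \cdot \frac{1}{5014604} = \frac{7523781913}{13218496144}$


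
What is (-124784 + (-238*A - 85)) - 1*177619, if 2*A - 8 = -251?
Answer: -273571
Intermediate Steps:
A = -243/2 (A = 4 + (½)*(-251) = 4 - 251/2 = -243/2 ≈ -121.50)
(-124784 + (-238*A - 85)) - 1*177619 = (-124784 + (-238*(-243/2) - 85)) - 1*177619 = (-124784 + (28917 - 85)) - 177619 = (-124784 + 28832) - 177619 = -95952 - 177619 = -273571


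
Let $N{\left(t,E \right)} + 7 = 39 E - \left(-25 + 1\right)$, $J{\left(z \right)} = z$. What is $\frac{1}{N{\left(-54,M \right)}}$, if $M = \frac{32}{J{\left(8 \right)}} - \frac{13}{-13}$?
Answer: $\frac{1}{212} \approx 0.004717$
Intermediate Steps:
$M = 5$ ($M = \frac{32}{8} - \frac{13}{-13} = 32 \cdot \frac{1}{8} - -1 = 4 + 1 = 5$)
$N{\left(t,E \right)} = 17 + 39 E$ ($N{\left(t,E \right)} = -7 + \left(39 E - \left(-25 + 1\right)\right) = -7 + \left(39 E - -24\right) = -7 + \left(39 E + 24\right) = -7 + \left(24 + 39 E\right) = 17 + 39 E$)
$\frac{1}{N{\left(-54,M \right)}} = \frac{1}{17 + 39 \cdot 5} = \frac{1}{17 + 195} = \frac{1}{212}$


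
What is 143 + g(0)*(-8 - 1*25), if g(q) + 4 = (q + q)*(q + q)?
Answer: 275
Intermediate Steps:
g(q) = -4 + 4*q² (g(q) = -4 + (q + q)*(q + q) = -4 + (2*q)*(2*q) = -4 + 4*q²)
143 + g(0)*(-8 - 1*25) = 143 + (-4 + 4*0²)*(-8 - 1*25) = 143 + (-4 + 4*0)*(-8 - 25) = 143 + (-4 + 0)*(-33) = 143 - 4*(-33) = 143 + 132 = 275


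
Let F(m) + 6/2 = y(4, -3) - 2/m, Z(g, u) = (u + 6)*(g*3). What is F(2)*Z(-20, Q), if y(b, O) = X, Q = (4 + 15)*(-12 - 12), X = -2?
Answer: -162000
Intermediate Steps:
Q = -456 (Q = 19*(-24) = -456)
Z(g, u) = 3*g*(6 + u) (Z(g, u) = (6 + u)*(3*g) = 3*g*(6 + u))
y(b, O) = -2
F(m) = -5 - 2/m (F(m) = -3 + (-2 - 2/m) = -5 - 2/m)
F(2)*Z(-20, Q) = (-5 - 2/2)*(3*(-20)*(6 - 456)) = (-5 - 2*1/2)*(3*(-20)*(-450)) = (-5 - 1)*27000 = -6*27000 = -162000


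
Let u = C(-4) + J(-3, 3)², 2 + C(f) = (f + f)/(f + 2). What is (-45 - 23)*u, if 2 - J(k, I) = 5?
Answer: -748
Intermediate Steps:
J(k, I) = -3 (J(k, I) = 2 - 1*5 = 2 - 5 = -3)
C(f) = -2 + 2*f/(2 + f) (C(f) = -2 + (f + f)/(f + 2) = -2 + (2*f)/(2 + f) = -2 + 2*f/(2 + f))
u = 11 (u = -4/(2 - 4) + (-3)² = -4/(-2) + 9 = -4*(-½) + 9 = 2 + 9 = 11)
(-45 - 23)*u = (-45 - 23)*11 = -68*11 = -748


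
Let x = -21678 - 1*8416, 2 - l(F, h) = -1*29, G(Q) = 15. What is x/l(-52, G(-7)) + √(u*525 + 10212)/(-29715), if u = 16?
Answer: -30094/31 - 2*√517/9905 ≈ -970.78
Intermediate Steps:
l(F, h) = 31 (l(F, h) = 2 - (-1)*29 = 2 - 1*(-29) = 2 + 29 = 31)
x = -30094 (x = -21678 - 8416 = -30094)
x/l(-52, G(-7)) + √(u*525 + 10212)/(-29715) = -30094/31 + √(16*525 + 10212)/(-29715) = -30094*1/31 + √(8400 + 10212)*(-1/29715) = -30094/31 + √18612*(-1/29715) = -30094/31 + (6*√517)*(-1/29715) = -30094/31 - 2*√517/9905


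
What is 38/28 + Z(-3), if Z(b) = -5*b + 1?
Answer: 243/14 ≈ 17.357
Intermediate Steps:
Z(b) = 1 - 5*b
38/28 + Z(-3) = 38/28 + (1 - 5*(-3)) = (1/28)*38 + (1 + 15) = 19/14 + 16 = 243/14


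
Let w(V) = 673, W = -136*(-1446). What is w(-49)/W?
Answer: 673/196656 ≈ 0.0034222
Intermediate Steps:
W = 196656
w(-49)/W = 673/196656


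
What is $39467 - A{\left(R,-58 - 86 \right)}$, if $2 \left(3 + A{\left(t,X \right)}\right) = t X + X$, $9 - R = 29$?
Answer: $38102$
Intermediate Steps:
$R = -20$ ($R = 9 - 29 = -20$)
$A{\left(t,X \right)} = -3 + \frac{X}{2} + \frac{X t}{2}$ ($A{\left(t,X \right)} = -3 + \frac{t X + X}{2} = -3 + \frac{X t + X}{2} = -3 + \frac{X + X t}{2} = -3 + \left(\frac{X}{2} + \frac{X t}{2}\right) = -3 + \frac{X}{2} + \frac{X t}{2}$)
$39467 - A{\left(R,-58 - 86 \right)} = 39467 - \left(-3 + \frac{-58 - 86}{2} + \frac{1}{2} \left(-58 - 86\right) \left(-20\right)\right) = 39467 - \left(-3 + \frac{1}{2} \left(-144\right) + \frac{1}{2} \left(-144\right) \left(-20\right)\right) = 39467 - \left(-3 - 72 + 1440\right) = 39467 - 1365 = 38102$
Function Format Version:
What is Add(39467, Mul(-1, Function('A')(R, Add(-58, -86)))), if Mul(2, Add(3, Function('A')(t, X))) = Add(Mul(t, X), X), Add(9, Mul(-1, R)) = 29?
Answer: 38102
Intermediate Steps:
R = -20 (R = Add(9, Mul(-1, 29)) = Add(9, -29) = -20)
Function('A')(t, X) = Add(-3, Mul(Rational(1, 2), X), Mul(Rational(1, 2), X, t)) (Function('A')(t, X) = Add(-3, Mul(Rational(1, 2), Add(Mul(t, X), X))) = Add(-3, Mul(Rational(1, 2), Add(Mul(X, t), X))) = Add(-3, Mul(Rational(1, 2), Add(X, Mul(X, t)))) = Add(-3, Add(Mul(Rational(1, 2), X), Mul(Rational(1, 2), X, t))) = Add(-3, Mul(Rational(1, 2), X), Mul(Rational(1, 2), X, t)))
Add(39467, Mul(-1, Function('A')(R, Add(-58, -86)))) = Add(39467, Mul(-1, Add(-3, Mul(Rational(1, 2), Add(-58, -86)), Mul(Rational(1, 2), Add(-58, -86), -20)))) = Add(39467, Mul(-1, Add(-3, Mul(Rational(1, 2), -144), Mul(Rational(1, 2), -144, -20)))) = Add(39467, Mul(-1, Add(-3, -72, 1440))) = Add(39467, Mul(-1, 1365)) = Add(39467, -1365) = 38102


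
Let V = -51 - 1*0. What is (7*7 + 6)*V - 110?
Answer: -2915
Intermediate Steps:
V = -51 (V = -51 + 0 = -51)
(7*7 + 6)*V - 110 = (7*7 + 6)*(-51) - 110 = (49 + 6)*(-51) - 110 = 55*(-51) - 110 = -2805 - 110 = -2915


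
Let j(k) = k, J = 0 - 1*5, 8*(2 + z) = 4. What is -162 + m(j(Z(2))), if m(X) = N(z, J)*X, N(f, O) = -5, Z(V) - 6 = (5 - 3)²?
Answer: -212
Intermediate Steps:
z = -3/2 (z = -2 + (⅛)*4 = -2 + ½ = -3/2 ≈ -1.5000)
Z(V) = 10 (Z(V) = 6 + (5 - 3)² = 6 + 2² = 6 + 4 = 10)
J = -5 (J = 0 - 5 = -5)
m(X) = -5*X
-162 + m(j(Z(2))) = -162 - 5*10 = -162 - 50 = -212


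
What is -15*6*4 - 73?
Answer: -433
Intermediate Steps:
-15*6*4 - 73 = -90*4 - 73 = -360 - 73 = -433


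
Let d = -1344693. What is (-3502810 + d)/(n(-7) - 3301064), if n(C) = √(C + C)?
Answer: 8000958821596/5448511766055 + 4847503*I*√14/10897023532110 ≈ 1.4685 + 1.6645e-6*I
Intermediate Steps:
n(C) = √2*√C (n(C) = √(2*C) = √2*√C)
(-3502810 + d)/(n(-7) - 3301064) = (-3502810 - 1344693)/(√2*√(-7) - 3301064) = -4847503/(√2*(I*√7) - 3301064) = -4847503/(I*√14 - 3301064) = -4847503/(-3301064 + I*√14)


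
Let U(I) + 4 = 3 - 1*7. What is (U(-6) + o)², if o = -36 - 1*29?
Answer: 5329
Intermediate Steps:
U(I) = -8 (U(I) = -4 + (3 - 1*7) = -4 + (3 - 7) = -4 - 4 = -8)
o = -65 (o = -36 - 29 = -65)
(U(-6) + o)² = (-8 - 65)² = (-73)² = 5329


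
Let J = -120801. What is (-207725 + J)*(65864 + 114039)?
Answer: -59102812978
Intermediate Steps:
(-207725 + J)*(65864 + 114039) = (-207725 - 120801)*(65864 + 114039) = -328526*179903 = -59102812978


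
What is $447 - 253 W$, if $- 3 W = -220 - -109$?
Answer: $-8914$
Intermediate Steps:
$W = 37$ ($W = - \frac{-220 - -109}{3} = - \frac{-220 + 109}{3} = \left(- \frac{1}{3}\right) \left(-111\right) = 37$)
$447 - 253 W = 447 - 9361 = -8914$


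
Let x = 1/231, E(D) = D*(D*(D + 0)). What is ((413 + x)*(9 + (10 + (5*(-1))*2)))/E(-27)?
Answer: -95404/505197 ≈ -0.18885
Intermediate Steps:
E(D) = D³ (E(D) = D*(D*D) = D*D² = D³)
x = 1/231 ≈ 0.0043290
((413 + x)*(9 + (10 + (5*(-1))*2)))/E(-27) = ((413 + 1/231)*(9 + (10 + (5*(-1))*2)))/((-27)³) = (95404*(9 + (10 - 5*2))/231)/(-19683) = (95404*(9 + (10 - 10))/231)*(-1/19683) = (95404*(9 + 0)/231)*(-1/19683) = ((95404/231)*9)*(-1/19683) = (286212/77)*(-1/19683) = -95404/505197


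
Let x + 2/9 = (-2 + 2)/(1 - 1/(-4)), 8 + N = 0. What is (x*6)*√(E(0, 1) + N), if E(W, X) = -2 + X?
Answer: -4*I ≈ -4.0*I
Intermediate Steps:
N = -8 (N = -8 + 0 = -8)
x = -2/9 (x = -2/9 + (-2 + 2)/(1 - 1/(-4)) = -2/9 + 0/(1 - 1*(-¼)) = -2/9 + 0/(1 + ¼) = -2/9 + 0/(5/4) = -2/9 + 0*(⅘) = -2/9 + 0 = -2/9 ≈ -0.22222)
(x*6)*√(E(0, 1) + N) = (-2/9*6)*√((-2 + 1) - 8) = -4*√(-1 - 8)/3 = -4*I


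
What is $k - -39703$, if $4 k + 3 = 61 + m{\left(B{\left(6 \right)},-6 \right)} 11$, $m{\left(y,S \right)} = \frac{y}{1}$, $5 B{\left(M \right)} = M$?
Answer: $\frac{198604}{5} \approx 39721.0$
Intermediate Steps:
$B{\left(M \right)} = \frac{M}{5}$
$m{\left(y,S \right)} = y$ ($m{\left(y,S \right)} = y 1 = y$)
$k = \frac{89}{5}$ ($k = - \frac{3}{4} + \frac{61 + \frac{1}{5} \cdot 6 \cdot 11}{4} = - \frac{3}{4} + \frac{61 + \frac{6}{5} \cdot 11}{4} = - \frac{3}{4} + \frac{61 + \frac{66}{5}}{4} = - \frac{3}{4} + \frac{1}{4} \cdot \frac{371}{5} = - \frac{3}{4} + \frac{371}{20} = \frac{89}{5} \approx 17.8$)
$k - -39703 = \frac{89}{5} - -39703 = \frac{89}{5} + 39703 = \frac{198604}{5}$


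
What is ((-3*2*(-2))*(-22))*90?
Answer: -23760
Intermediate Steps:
((-3*2*(-2))*(-22))*90 = (-6*(-2)*(-22))*90 = (12*(-22))*90 = -264*90 = -23760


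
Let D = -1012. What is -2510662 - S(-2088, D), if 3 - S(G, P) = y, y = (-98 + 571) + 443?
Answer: -2509749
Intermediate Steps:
y = 916 (y = 473 + 443 = 916)
S(G, P) = -913 (S(G, P) = 3 - 1*916 = 3 - 916 = -913)
-2510662 - S(-2088, D) = -2510662 - 1*(-913) = -2510662 + 913 = -2509749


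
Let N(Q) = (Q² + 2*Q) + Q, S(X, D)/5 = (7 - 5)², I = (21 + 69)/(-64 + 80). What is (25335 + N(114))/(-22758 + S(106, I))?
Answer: -38673/22738 ≈ -1.7008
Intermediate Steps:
I = 45/8 (I = 90/16 = 90*(1/16) = 45/8 ≈ 5.6250)
S(X, D) = 20 (S(X, D) = 5*(7 - 5)² = 5*2² = 5*4 = 20)
N(Q) = Q² + 3*Q
(25335 + N(114))/(-22758 + S(106, I)) = (25335 + 114*(3 + 114))/(-22758 + 20) = (25335 + 114*117)/(-22738) = (25335 + 13338)*(-1/22738) = 38673*(-1/22738) = -38673/22738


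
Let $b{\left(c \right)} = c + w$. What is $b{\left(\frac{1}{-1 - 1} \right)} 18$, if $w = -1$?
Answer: $-27$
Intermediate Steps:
$b{\left(c \right)} = -1 + c$ ($b{\left(c \right)} = c - 1 = -1 + c$)
$b{\left(\frac{1}{-1 - 1} \right)} 18 = \left(-1 + \frac{1}{-1 - 1}\right) 18 = \left(-1 + \frac{1}{-2}\right) 18 = \left(-1 - \frac{1}{2}\right) 18 = \left(- \frac{3}{2}\right) 18 = -27$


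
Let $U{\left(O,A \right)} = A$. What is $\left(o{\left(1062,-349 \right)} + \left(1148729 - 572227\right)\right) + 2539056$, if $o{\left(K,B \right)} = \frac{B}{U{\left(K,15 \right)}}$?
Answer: $\frac{46733021}{15} \approx 3.1155 \cdot 10^{6}$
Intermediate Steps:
$o{\left(K,B \right)} = \frac{B}{15}$
$\left(o{\left(1062,-349 \right)} + \left(1148729 - 572227\right)\right) + 2539056 = \left(\frac{1}{15} \left(-349\right) + \left(1148729 - 572227\right)\right) + 2539056 = \left(- \frac{349}{15} + \left(1148729 - 572227\right)\right) + 2539056 = \left(- \frac{349}{15} + 576502\right) + 2539056 = \frac{8647181}{15} + 2539056 = \frac{46733021}{15}$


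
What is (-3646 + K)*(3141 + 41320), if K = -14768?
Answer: -818704854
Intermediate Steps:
(-3646 + K)*(3141 + 41320) = (-3646 - 14768)*(3141 + 41320) = -18414*44461 = -818704854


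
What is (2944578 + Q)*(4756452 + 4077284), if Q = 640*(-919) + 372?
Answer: 20819260667440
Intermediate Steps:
Q = -587788 (Q = -588160 + 372 = -587788)
(2944578 + Q)*(4756452 + 4077284) = (2944578 - 587788)*(4756452 + 4077284) = 2356790*8833736 = 20819260667440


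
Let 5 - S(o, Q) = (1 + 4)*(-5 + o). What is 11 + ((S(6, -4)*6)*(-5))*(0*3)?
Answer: 11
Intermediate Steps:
S(o, Q) = 30 - 5*o (S(o, Q) = 5 - (1 + 4)*(-5 + o) = 5 - 5*(-5 + o) = 5 - (-25 + 5*o) = 5 + (25 - 5*o) = 30 - 5*o)
11 + ((S(6, -4)*6)*(-5))*(0*3) = 11 + (((30 - 5*6)*6)*(-5))*(0*3) = 11 + (((30 - 30)*6)*(-5))*0 = 11 + ((0*6)*(-5))*0 = 11 + (0*(-5))*0 = 11 + 0*0 = 11 + 0 = 11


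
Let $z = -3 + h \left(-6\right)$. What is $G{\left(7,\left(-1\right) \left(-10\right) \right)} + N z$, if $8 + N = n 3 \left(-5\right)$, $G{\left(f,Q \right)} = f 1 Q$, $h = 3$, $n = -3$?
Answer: $-707$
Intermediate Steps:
$z = -21$ ($z = -3 + 3 \left(-6\right) = -3 - 18 = -21$)
$G{\left(f,Q \right)} = Q f$ ($G{\left(f,Q \right)} = f Q = Q f$)
$N = 37$ ($N = -8 + \left(-3\right) 3 \left(-5\right) = -8 - -45 = -8 + 45 = 37$)
$G{\left(7,\left(-1\right) \left(-10\right) \right)} + N z = \left(-1\right) \left(-10\right) 7 + 37 \left(-21\right) = 10 \cdot 7 - 777 = 70 - 777 = -707$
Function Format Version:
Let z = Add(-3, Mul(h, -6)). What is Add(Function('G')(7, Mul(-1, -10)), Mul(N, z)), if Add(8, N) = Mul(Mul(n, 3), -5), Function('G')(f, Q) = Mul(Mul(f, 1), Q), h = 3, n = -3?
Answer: -707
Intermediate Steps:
z = -21 (z = Add(-3, Mul(3, -6)) = Add(-3, -18) = -21)
Function('G')(f, Q) = Mul(Q, f) (Function('G')(f, Q) = Mul(f, Q) = Mul(Q, f))
N = 37 (N = Add(-8, Mul(Mul(-3, 3), -5)) = Add(-8, Mul(-9, -5)) = Add(-8, 45) = 37)
Add(Function('G')(7, Mul(-1, -10)), Mul(N, z)) = Add(Mul(Mul(-1, -10), 7), Mul(37, -21)) = Add(Mul(10, 7), -777) = Add(70, -777) = -707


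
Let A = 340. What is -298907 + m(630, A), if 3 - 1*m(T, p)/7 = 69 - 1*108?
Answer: -298613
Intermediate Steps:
m(T, p) = 294 (m(T, p) = 21 - 7*(69 - 1*108) = 21 - 7*(69 - 108) = 21 - 7*(-39) = 21 + 273 = 294)
-298907 + m(630, A) = -298907 + 294 = -298613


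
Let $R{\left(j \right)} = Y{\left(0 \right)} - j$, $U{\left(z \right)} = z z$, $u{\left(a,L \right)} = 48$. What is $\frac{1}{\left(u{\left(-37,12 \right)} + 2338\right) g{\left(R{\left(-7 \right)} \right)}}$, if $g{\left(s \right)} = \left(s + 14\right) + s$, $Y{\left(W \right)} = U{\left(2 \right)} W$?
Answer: $\frac{1}{66808} \approx 1.4968 \cdot 10^{-5}$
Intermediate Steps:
$U{\left(z \right)} = z^{2}$
$Y{\left(W \right)} = 4 W$ ($Y{\left(W \right)} = 2^{2} W = 4 W$)
$R{\left(j \right)} = - j$ ($R{\left(j \right)} = 4 \cdot 0 - j = 0 - j = - j$)
$g{\left(s \right)} = 14 + 2 s$ ($g{\left(s \right)} = \left(14 + s\right) + s = 14 + 2 s$)
$\frac{1}{\left(u{\left(-37,12 \right)} + 2338\right) g{\left(R{\left(-7 \right)} \right)}} = \frac{1}{\left(48 + 2338\right) \left(14 + 2 \left(\left(-1\right) \left(-7\right)\right)\right)} = \frac{1}{2386 \left(14 + 2 \cdot 7\right)} = \frac{1}{2386 \left(14 + 14\right)} = \frac{1}{2386 \cdot 28} = \frac{1}{2386} \cdot \frac{1}{28} = \frac{1}{66808}$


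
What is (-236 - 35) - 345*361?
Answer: -124816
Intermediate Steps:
(-236 - 35) - 345*361 = -271 - 124545 = -124816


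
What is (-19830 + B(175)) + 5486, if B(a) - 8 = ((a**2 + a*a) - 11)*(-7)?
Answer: -443009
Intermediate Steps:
B(a) = 85 - 14*a**2 (B(a) = 8 + ((a**2 + a*a) - 11)*(-7) = 8 + ((a**2 + a**2) - 11)*(-7) = 8 + (2*a**2 - 11)*(-7) = 8 + (-11 + 2*a**2)*(-7) = 8 + (77 - 14*a**2) = 85 - 14*a**2)
(-19830 + B(175)) + 5486 = (-19830 + (85 - 14*175**2)) + 5486 = (-19830 + (85 - 14*30625)) + 5486 = (-19830 + (85 - 428750)) + 5486 = (-19830 - 428665) + 5486 = -448495 + 5486 = -443009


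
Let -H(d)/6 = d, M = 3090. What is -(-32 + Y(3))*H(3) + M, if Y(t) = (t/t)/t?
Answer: 2520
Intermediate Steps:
Y(t) = 1/t
H(d) = -6*d
-(-32 + Y(3))*H(3) + M = -(-32 + 1/3)*(-6*3) + 3090 = -(-32 + ⅓)*(-18) + 3090 = -(-95)*(-18)/3 + 3090 = -1*570 + 3090 = -570 + 3090 = 2520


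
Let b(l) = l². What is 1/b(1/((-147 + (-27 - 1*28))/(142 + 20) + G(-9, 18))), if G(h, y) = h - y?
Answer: 5234944/6561 ≈ 797.89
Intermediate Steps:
1/b(1/((-147 + (-27 - 1*28))/(142 + 20) + G(-9, 18))) = 1/((1/((-147 + (-27 - 1*28))/(142 + 20) + (-9 - 1*18)))²) = 1/((1/((-147 + (-27 - 28))/162 + (-9 - 18)))²) = 1/((1/((-147 - 55)*(1/162) - 27))²) = 1/((1/(-202*1/162 - 27))²) = 1/((1/(-101/81 - 27))²) = 1/((1/(-2288/81))²) = 1/((-81/2288)²) = 1/(6561/5234944) = 5234944/6561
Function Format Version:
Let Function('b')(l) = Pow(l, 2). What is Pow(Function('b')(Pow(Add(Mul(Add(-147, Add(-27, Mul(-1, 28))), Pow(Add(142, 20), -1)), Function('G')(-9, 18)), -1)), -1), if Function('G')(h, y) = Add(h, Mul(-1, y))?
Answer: Rational(5234944, 6561) ≈ 797.89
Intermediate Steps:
Pow(Function('b')(Pow(Add(Mul(Add(-147, Add(-27, Mul(-1, 28))), Pow(Add(142, 20), -1)), Function('G')(-9, 18)), -1)), -1) = Pow(Pow(Pow(Add(Mul(Add(-147, Add(-27, Mul(-1, 28))), Pow(Add(142, 20), -1)), Add(-9, Mul(-1, 18))), -1), 2), -1) = Pow(Pow(Pow(Add(Mul(Add(-147, Add(-27, -28)), Pow(162, -1)), Add(-9, -18)), -1), 2), -1) = Pow(Pow(Pow(Add(Mul(Add(-147, -55), Rational(1, 162)), -27), -1), 2), -1) = Pow(Pow(Pow(Add(Mul(-202, Rational(1, 162)), -27), -1), 2), -1) = Pow(Pow(Pow(Add(Rational(-101, 81), -27), -1), 2), -1) = Pow(Pow(Pow(Rational(-2288, 81), -1), 2), -1) = Pow(Pow(Rational(-81, 2288), 2), -1) = Pow(Rational(6561, 5234944), -1) = Rational(5234944, 6561)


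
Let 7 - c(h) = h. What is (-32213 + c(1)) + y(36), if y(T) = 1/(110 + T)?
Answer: -4702221/146 ≈ -32207.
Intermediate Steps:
c(h) = 7 - h
(-32213 + c(1)) + y(36) = (-32213 + (7 - 1*1)) + 1/(110 + 36) = (-32213 + (7 - 1)) + 1/146 = (-32213 + 6) + 1/146 = -32207 + 1/146 = -4702221/146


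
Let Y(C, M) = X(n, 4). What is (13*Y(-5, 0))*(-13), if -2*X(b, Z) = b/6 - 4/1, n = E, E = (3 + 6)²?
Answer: 3211/4 ≈ 802.75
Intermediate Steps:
E = 81 (E = 9² = 81)
n = 81
X(b, Z) = 2 - b/12 (X(b, Z) = -(b/6 - 4/1)/2 = -(b*(⅙) - 4*1)/2 = -(b/6 - 4)/2 = -(-4 + b/6)/2 = 2 - b/12)
Y(C, M) = -19/4 (Y(C, M) = 2 - 1/12*81 = 2 - 27/4 = -19/4)
(13*Y(-5, 0))*(-13) = (13*(-19/4))*(-13) = -247/4*(-13) = 3211/4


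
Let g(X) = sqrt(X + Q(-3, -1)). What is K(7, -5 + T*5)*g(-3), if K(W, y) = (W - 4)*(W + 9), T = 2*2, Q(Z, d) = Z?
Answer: 48*I*sqrt(6) ≈ 117.58*I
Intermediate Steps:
T = 4
g(X) = sqrt(-3 + X) (g(X) = sqrt(X - 3) = sqrt(-3 + X))
K(W, y) = (-4 + W)*(9 + W)
K(7, -5 + T*5)*g(-3) = (-36 + 7**2 + 5*7)*sqrt(-3 - 3) = (-36 + 49 + 35)*sqrt(-6) = 48*(I*sqrt(6)) = 48*I*sqrt(6)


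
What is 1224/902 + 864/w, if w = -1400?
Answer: 58392/78925 ≈ 0.73984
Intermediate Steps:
1224/902 + 864/w = 1224/902 + 864/(-1400) = 1224*(1/902) + 864*(-1/1400) = 612/451 - 108/175 = 58392/78925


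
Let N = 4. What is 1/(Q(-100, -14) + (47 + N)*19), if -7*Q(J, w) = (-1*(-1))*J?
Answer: 7/6883 ≈ 0.0010170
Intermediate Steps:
Q(J, w) = -J/7 (Q(J, w) = -(-1*(-1))*J/7 = -J/7)
1/(Q(-100, -14) + (47 + N)*19) = 1/(-1/7*(-100) + (47 + 4)*19) = 1/(100/7 + 51*19) = 1/(100/7 + 969) = 1/(6883/7) = 7/6883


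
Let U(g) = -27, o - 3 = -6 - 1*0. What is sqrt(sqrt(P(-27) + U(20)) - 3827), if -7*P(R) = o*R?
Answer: sqrt(-187523 + 21*I*sqrt(210))/7 ≈ 0.050197 + 61.863*I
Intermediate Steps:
o = -3 (o = 3 + (-6 - 1*0) = 3 + (-6 + 0) = 3 - 6 = -3)
P(R) = 3*R/7 (P(R) = -(-3)*R/7 = 3*R/7)
sqrt(sqrt(P(-27) + U(20)) - 3827) = sqrt(sqrt((3/7)*(-27) - 27) - 3827) = sqrt(sqrt(-81/7 - 27) - 3827) = sqrt(sqrt(-270/7) - 3827) = sqrt(3*I*sqrt(210)/7 - 3827) = sqrt(-3827 + 3*I*sqrt(210)/7)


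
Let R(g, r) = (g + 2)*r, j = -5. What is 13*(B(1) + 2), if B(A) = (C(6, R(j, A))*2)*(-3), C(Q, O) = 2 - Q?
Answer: 338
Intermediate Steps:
R(g, r) = r*(2 + g) (R(g, r) = (2 + g)*r = r*(2 + g))
B(A) = 24 (B(A) = ((2 - 1*6)*2)*(-3) = ((2 - 6)*2)*(-3) = -4*2*(-3) = -8*(-3) = 24)
13*(B(1) + 2) = 13*(24 + 2) = 13*26 = 338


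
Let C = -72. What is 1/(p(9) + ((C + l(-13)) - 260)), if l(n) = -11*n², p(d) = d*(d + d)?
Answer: -1/2029 ≈ -0.00049285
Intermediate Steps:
p(d) = 2*d² (p(d) = d*(2*d) = 2*d²)
1/(p(9) + ((C + l(-13)) - 260)) = 1/(2*9² + ((-72 - 11*(-13)²) - 260)) = 1/(2*81 + ((-72 - 11*169) - 260)) = 1/(162 + ((-72 - 1859) - 260)) = 1/(162 + (-1931 - 260)) = 1/(162 - 2191) = 1/(-2029) = -1/2029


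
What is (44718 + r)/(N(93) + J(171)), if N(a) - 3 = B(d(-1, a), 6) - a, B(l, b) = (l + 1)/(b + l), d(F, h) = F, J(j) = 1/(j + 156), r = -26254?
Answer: -6037728/29429 ≈ -205.16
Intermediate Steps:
J(j) = 1/(156 + j)
B(l, b) = (1 + l)/(b + l)
N(a) = 3 - a (N(a) = 3 + ((1 - 1)/(6 - 1) - a) = 3 + (0/5 - a) = 3 + ((⅕)*0 - a) = 3 + (0 - a) = 3 - a)
(44718 + r)/(N(93) + J(171)) = (44718 - 26254)/((3 - 1*93) + 1/(156 + 171)) = 18464/((3 - 93) + 1/327) = 18464/(-90 + 1/327) = 18464/(-29429/327) = 18464*(-327/29429) = -6037728/29429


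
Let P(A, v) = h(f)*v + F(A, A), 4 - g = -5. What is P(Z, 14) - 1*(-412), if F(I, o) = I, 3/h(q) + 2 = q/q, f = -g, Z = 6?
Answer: 376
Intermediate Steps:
g = 9 (g = 4 - 1*(-5) = 4 + 5 = 9)
f = -9 (f = -1*9 = -9)
h(q) = -3 (h(q) = 3/(-2 + q/q) = 3/(-2 + 1) = 3/(-1) = 3*(-1) = -3)
P(A, v) = A - 3*v (P(A, v) = -3*v + A = A - 3*v)
P(Z, 14) - 1*(-412) = (6 - 3*14) - 1*(-412) = (6 - 42) + 412 = -36 + 412 = 376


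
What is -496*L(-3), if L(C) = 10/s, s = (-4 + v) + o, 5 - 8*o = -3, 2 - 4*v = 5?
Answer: 3968/3 ≈ 1322.7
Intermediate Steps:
v = -¾ (v = ½ - ¼*5 = ½ - 5/4 = -¾ ≈ -0.75000)
o = 1 (o = 5/8 - ⅛*(-3) = 5/8 + 3/8 = 1)
s = -15/4 (s = (-4 - ¾) + 1 = -19/4 + 1 = -15/4 ≈ -3.7500)
L(C) = -8/3 (L(C) = 10/(-15/4) = 10*(-4/15) = -8/3)
-496*L(-3) = -496*(-8/3) = 3968/3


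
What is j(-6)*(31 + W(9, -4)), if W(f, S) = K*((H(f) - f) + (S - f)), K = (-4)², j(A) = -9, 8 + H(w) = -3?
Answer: 4473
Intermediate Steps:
H(w) = -11 (H(w) = -8 - 3 = -11)
K = 16
W(f, S) = -176 - 32*f + 16*S (W(f, S) = 16*((-11 - f) + (S - f)) = 16*(-11 + S - 2*f) = -176 - 32*f + 16*S)
j(-6)*(31 + W(9, -4)) = -9*(31 + (-176 - 32*9 + 16*(-4))) = -9*(31 + (-176 - 288 - 64)) = -9*(31 - 528) = -9*(-497) = 4473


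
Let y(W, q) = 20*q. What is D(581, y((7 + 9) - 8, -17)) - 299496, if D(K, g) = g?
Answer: -299836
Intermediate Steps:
D(581, y((7 + 9) - 8, -17)) - 299496 = 20*(-17) - 299496 = -340 - 299496 = -299836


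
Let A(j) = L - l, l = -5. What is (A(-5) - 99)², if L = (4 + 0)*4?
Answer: 6084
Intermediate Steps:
L = 16 (L = 4*4 = 16)
A(j) = 21 (A(j) = 16 - 1*(-5) = 16 + 5 = 21)
(A(-5) - 99)² = (21 - 99)² = (-78)² = 6084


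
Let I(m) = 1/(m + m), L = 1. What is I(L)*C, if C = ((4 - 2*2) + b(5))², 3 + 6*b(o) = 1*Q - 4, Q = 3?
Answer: 2/9 ≈ 0.22222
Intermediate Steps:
b(o) = -⅔ (b(o) = -½ + (1*3 - 4)/6 = -½ + (3 - 4)/6 = -½ + (⅙)*(-1) = -½ - ⅙ = -⅔)
I(m) = 1/(2*m)
C = 4/9 (C = ((4 - 2*2) - ⅔)² = ((4 - 4) - ⅔)² = (0 - ⅔)² = (-⅔)² = 4/9 ≈ 0.44444)
I(L)*C = ((½)/1)*(4/9) = ((½)*1)*(4/9) = (½)*(4/9) = 2/9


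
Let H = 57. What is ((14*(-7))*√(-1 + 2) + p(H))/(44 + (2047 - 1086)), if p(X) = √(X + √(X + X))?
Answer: -98/1005 + √(57 + √114)/1005 ≈ -0.089327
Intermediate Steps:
p(X) = √(X + √2*√X) (p(X) = √(X + √(2*X)) = √(X + √2*√X))
((14*(-7))*√(-1 + 2) + p(H))/(44 + (2047 - 1086)) = ((14*(-7))*√(-1 + 2) + √(57 + √2*√57))/(44 + (2047 - 1086)) = (-98*√1 + √(57 + √114))/(44 + 961) = (-98*1 + √(57 + √114))/1005 = (-98 + √(57 + √114))*(1/1005) = -98/1005 + √(57 + √114)/1005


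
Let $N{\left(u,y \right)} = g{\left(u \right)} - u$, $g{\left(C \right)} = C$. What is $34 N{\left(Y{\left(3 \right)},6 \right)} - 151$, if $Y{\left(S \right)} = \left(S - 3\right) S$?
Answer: $-151$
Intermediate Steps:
$Y{\left(S \right)} = S \left(-3 + S\right)$ ($Y{\left(S \right)} = \left(-3 + S\right) S = S \left(-3 + S\right)$)
$N{\left(u,y \right)} = 0$ ($N{\left(u,y \right)} = u - u = 0$)
$34 N{\left(Y{\left(3 \right)},6 \right)} - 151 = 34 \cdot 0 - 151 = 0 - 151 = -151$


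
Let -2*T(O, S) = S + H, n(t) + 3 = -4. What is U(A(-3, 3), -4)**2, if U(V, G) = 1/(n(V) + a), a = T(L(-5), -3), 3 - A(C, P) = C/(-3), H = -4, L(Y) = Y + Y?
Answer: 4/49 ≈ 0.081633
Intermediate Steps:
n(t) = -7 (n(t) = -3 - 4 = -7)
L(Y) = 2*Y
A(C, P) = 3 + C/3 (A(C, P) = 3 - C/(-3) = 3 - C*(-1)/3 = 3 - (-1)*C/3 = 3 + C/3)
T(O, S) = 2 - S/2 (T(O, S) = -(S - 4)/2 = -(-4 + S)/2 = 2 - S/2)
a = 7/2 (a = 2 - 1/2*(-3) = 2 + 3/2 = 7/2 ≈ 3.5000)
U(V, G) = -2/7 (U(V, G) = 1/(-7 + 7/2) = 1/(-7/2) = -2/7)
U(A(-3, 3), -4)**2 = (-2/7)**2 = 4/49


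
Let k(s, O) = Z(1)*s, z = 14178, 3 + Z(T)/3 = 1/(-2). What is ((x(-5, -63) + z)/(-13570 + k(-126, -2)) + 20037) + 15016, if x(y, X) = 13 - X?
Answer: 429279837/12247 ≈ 35052.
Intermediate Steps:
Z(T) = -21/2 (Z(T) = -9 + 3/(-2) = -9 + 3*(-½) = -9 - 3/2 = -21/2)
k(s, O) = -21*s/2
((x(-5, -63) + z)/(-13570 + k(-126, -2)) + 20037) + 15016 = (((13 - 1*(-63)) + 14178)/(-13570 - 21/2*(-126)) + 20037) + 15016 = (((13 + 63) + 14178)/(-13570 + 1323) + 20037) + 15016 = ((76 + 14178)/(-12247) + 20037) + 15016 = (14254*(-1/12247) + 20037) + 15016 = (-14254/12247 + 20037) + 15016 = 245378885/12247 + 15016 = 429279837/12247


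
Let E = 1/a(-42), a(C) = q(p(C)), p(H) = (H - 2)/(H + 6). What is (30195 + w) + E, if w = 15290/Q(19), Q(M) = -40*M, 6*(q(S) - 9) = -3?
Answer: 38986099/1292 ≈ 30175.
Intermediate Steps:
p(H) = (-2 + H)/(6 + H)
q(S) = 17/2 (q(S) = 9 + (⅙)*(-3) = 9 - ½ = 17/2)
a(C) = 17/2
E = 2/17 (E = 1/(17/2) = 2/17 ≈ 0.11765)
w = -1529/76 (w = 15290/((-40*19)) = 15290/(-760) = 15290*(-1/760) = -1529/76 ≈ -20.118)
(30195 + w) + E = (30195 - 1529/76) + 2/17 = 2293291/76 + 2/17 = 38986099/1292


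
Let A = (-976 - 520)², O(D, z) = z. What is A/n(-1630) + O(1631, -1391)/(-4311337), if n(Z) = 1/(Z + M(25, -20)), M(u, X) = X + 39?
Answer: -15544283152887121/4311337 ≈ -3.6054e+9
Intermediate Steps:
A = 2238016 (A = (-1496)² = 2238016)
M(u, X) = 39 + X
n(Z) = 1/(19 + Z) (n(Z) = 1/(Z + (39 - 20)) = 1/(Z + 19) = 1/(19 + Z))
A/n(-1630) + O(1631, -1391)/(-4311337) = 2238016/(1/(19 - 1630)) - 1391/(-4311337) = 2238016/(1/(-1611)) - 1391*(-1/4311337) = 2238016/(-1/1611) + 1391/4311337 = 2238016*(-1611) + 1391/4311337 = -3605443776 + 1391/4311337 = -15544283152887121/4311337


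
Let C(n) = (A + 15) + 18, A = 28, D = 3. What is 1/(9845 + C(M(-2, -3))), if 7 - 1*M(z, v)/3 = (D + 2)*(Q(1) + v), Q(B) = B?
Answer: 1/9906 ≈ 0.00010095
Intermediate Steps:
M(z, v) = 6 - 15*v (M(z, v) = 21 - 3*(3 + 2)*(1 + v) = 21 - 15*(1 + v) = 21 - 3*(5 + 5*v) = 21 + (-15 - 15*v) = 6 - 15*v)
C(n) = 61 (C(n) = (28 + 15) + 18 = 43 + 18 = 61)
1/(9845 + C(M(-2, -3))) = 1/(9845 + 61) = 1/9906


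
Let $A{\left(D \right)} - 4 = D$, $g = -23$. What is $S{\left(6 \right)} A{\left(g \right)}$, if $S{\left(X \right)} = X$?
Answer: $-114$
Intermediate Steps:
$A{\left(D \right)} = 4 + D$
$S{\left(6 \right)} A{\left(g \right)} = 6 \left(4 - 23\right) = 6 \left(-19\right) = -114$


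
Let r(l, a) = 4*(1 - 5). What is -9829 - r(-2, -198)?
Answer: -9813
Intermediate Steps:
r(l, a) = -16 (r(l, a) = 4*(-4) = -16)
-9829 - r(-2, -198) = -9829 - 1*(-16) = -9829 + 16 = -9813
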